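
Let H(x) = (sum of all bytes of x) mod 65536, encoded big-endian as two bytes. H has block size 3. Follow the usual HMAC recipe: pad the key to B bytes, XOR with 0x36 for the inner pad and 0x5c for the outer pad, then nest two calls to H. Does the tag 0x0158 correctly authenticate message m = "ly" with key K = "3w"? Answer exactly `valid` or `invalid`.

valid

Key "3w" = 33 77 is 2 bytes ≤ B = 3; zero-pad to 3 bytes: K' = 33 77 00.
K' ⊕ ipad = 05 41 36; K' ⊕ opad = 6f 2b 5c.
Inner hash: sum = 5+65+54+108+121 = 353 → 01 61.
Outer hash (recomputed tag): sum = 111+43+92+1+97 = 344 → 01 58.
Recomputed tag = 0158; claimed = 0158 → match.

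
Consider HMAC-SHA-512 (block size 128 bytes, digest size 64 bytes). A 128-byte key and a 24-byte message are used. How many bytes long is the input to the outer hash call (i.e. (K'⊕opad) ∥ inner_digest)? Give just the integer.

Key is 128 ≤ 128 bytes, zero-padded: |K'| = 128.
Outer input = (K'⊕opad) ∥ H(inner) → 128 + 64 = 192 bytes.

192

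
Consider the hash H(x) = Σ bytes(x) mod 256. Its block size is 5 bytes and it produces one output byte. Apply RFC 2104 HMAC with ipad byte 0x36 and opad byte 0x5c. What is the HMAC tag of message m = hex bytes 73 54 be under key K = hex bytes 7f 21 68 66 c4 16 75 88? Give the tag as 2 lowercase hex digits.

Key hex bytes 7f 21 68 66 c4 16 75 88 is 8 bytes > B = 5, so hash it first: H(key) = 45, then zero-pad to 5 bytes: K' = 45 00 00 00 00.
K' ⊕ ipad = 73 36 36 36 36.  K' ⊕ opad = 19 5c 5c 5c 5c.
Inner input = (K'⊕ipad) ∥ m = 73 36 36 36 36 ∥ 73 54 be.
Inner hash: sum = 115+54+54+54+54+115+84+190 = 720; mod 256 = 208 → d0.
Outer input = (K'⊕opad) ∥ inner = 19 5c 5c 5c 5c ∥ d0.
Outer hash (tag): sum = 25+92+92+92+92+208 = 601; mod 256 = 89 → 59.

59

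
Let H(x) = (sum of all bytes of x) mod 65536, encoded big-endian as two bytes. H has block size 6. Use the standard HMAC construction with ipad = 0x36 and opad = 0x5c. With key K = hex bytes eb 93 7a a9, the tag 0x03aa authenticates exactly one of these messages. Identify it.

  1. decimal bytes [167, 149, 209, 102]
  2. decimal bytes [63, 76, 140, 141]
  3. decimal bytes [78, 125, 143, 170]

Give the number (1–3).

1

Key hex bytes eb 93 7a a9 is 4 bytes ≤ B = 6; zero-pad to 6 bytes: K' = eb 93 7a a9 00 00.
K' ⊕ ipad = dd a5 4c 9f 36 36; K' ⊕ opad = b7 cf 26 f5 5c 5c.
m1: inner = H(dd a5 4c 9f 36 36 a7 95 d1 66) = 05 4c; tag = H(b7 cf 26 f5 5c 5c 05 4c) = 03aa ← matches
m2: inner = H(dd a5 4c 9f 36 36 3f 4c 8c 8d) = 04 7d; tag = H(b7 cf 26 f5 5c 5c 04 7d) = 03da
m3: inner = H(dd a5 4c 9f 36 36 4e 7d 8f aa) = 04 dd; tag = H(b7 cf 26 f5 5c 5c 04 dd) = 043a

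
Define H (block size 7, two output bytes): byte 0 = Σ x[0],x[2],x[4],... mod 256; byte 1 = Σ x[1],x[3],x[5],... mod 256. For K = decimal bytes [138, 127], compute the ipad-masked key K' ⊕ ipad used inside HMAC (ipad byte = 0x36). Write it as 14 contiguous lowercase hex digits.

bc493636363636

Key decimal bytes [138, 127] = 8a 7f is 2 bytes ≤ B = 7; zero-pad to 7 bytes: K' = 8a 7f 00 00 00 00 00.
XOR each byte with 0x36: 8a⊕36=bc, 7f⊕36=49, 00⊕36=36, 00⊕36=36, 00⊕36=36, 00⊕36=36, 00⊕36=36.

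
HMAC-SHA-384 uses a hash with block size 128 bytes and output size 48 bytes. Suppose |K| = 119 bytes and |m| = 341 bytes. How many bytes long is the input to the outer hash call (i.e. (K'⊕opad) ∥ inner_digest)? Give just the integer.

Key is 119 ≤ 128 bytes, zero-padded: |K'| = 128.
Outer input = (K'⊕opad) ∥ H(inner) → 128 + 48 = 176 bytes.

176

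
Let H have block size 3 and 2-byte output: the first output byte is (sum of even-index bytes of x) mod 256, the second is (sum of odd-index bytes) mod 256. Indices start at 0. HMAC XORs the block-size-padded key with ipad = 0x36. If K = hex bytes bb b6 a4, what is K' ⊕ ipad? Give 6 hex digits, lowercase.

Key hex bytes bb b6 a4 is exactly B = 3 bytes: K' = bb b6 a4.
XOR each byte with 0x36: bb⊕36=8d, b6⊕36=80, a4⊕36=92.

8d8092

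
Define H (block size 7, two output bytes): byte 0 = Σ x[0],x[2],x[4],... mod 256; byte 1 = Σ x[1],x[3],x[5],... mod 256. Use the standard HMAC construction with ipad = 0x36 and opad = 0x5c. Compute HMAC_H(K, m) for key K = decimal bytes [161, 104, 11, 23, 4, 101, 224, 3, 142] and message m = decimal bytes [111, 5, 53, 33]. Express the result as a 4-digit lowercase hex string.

3763

Key decimal bytes [161, 104, 11, 23, 4, 101, 224, 3, 142] = a1 68 0b 17 04 65 e0 03 8e is 9 bytes > B = 7, so hash it first: H(key) = 1e e7, then zero-pad to 7 bytes: K' = 1e e7 00 00 00 00 00.
K' ⊕ ipad = 28 d1 36 36 36 36 36.  K' ⊕ opad = 42 bb 5c 5c 5c 5c 5c.
Inner input = (K'⊕ipad) ∥ m = 28 d1 36 36 36 36 36 ∥ 6f 05 35 21.
Inner hash: even-index sum = 240 mod 256 = 240; odd-index sum = 481 mod 256 = 225 → f0 e1.
Outer input = (K'⊕opad) ∥ inner = 42 bb 5c 5c 5c 5c 5c ∥ f0 e1.
Outer hash (tag): even-index sum = 567 mod 256 = 55; odd-index sum = 611 mod 256 = 99 → 37 63.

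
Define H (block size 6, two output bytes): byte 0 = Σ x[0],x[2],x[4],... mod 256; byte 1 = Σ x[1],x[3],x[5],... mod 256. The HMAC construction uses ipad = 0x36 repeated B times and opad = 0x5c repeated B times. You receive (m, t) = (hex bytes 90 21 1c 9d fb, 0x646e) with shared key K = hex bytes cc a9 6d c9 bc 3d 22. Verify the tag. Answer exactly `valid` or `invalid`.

invalid

Key hex bytes cc a9 6d c9 bc 3d 22 is 7 bytes > B = 6, so hash it first: H(key) = 17 af, then zero-pad to 6 bytes: K' = 17 af 00 00 00 00.
K' ⊕ ipad = 21 99 36 36 36 36; K' ⊕ opad = 4b f3 5c 5c 5c 5c.
Inner hash: even-index sum = 564 mod 256 = 52; odd-index sum = 451 mod 256 = 195 → 34 c3.
Outer hash (recomputed tag): even-index sum = 311 mod 256 = 55; odd-index sum = 622 mod 256 = 110 → 37 6e.
Recomputed tag = 376e; claimed = 646e → mismatch.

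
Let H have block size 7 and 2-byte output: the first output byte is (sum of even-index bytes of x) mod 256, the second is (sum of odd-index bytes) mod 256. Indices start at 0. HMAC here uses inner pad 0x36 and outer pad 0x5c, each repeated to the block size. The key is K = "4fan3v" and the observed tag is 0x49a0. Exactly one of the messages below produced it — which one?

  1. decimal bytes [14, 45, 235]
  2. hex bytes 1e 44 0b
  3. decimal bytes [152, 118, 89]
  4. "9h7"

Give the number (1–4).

Key "4fan3v" = 34 66 61 6e 33 76 is 6 bytes ≤ B = 7; zero-pad to 7 bytes: K' = 34 66 61 6e 33 76 00.
K' ⊕ ipad = 02 50 57 58 05 40 36; K' ⊕ opad = 68 3a 3d 32 6f 2a 5c.
m1: inner = H(02 50 57 58 05 40 36 0e 2d eb) = c1 e1; tag = H(68 3a 3d 32 6f 2a 5c c1 e1) = 5157
m2: inner = H(02 50 57 58 05 40 36 1e 44 0b) = d8 11; tag = H(68 3a 3d 32 6f 2a 5c d8 11) = 816e
m3: inner = H(02 50 57 58 05 40 36 98 76 59) = 0a d9; tag = H(68 3a 3d 32 6f 2a 5c 0a d9) = 49a0 ← matches
m4: inner = H(02 50 57 58 05 40 36 39 68 37) = fc 58; tag = H(68 3a 3d 32 6f 2a 5c fc 58) = c892

3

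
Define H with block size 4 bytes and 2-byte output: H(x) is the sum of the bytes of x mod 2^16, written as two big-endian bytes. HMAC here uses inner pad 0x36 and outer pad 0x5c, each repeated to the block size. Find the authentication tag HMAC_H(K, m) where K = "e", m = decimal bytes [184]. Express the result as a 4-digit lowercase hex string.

01fb

Key "e" = 65 is 1 byte ≤ B = 4; zero-pad to 4 bytes: K' = 65 00 00 00.
K' ⊕ ipad = 53 36 36 36.  K' ⊕ opad = 39 5c 5c 5c.
Inner input = (K'⊕ipad) ∥ m = 53 36 36 36 ∥ b8.
Inner hash: sum = 83+54+54+54+184 = 429 → 01 ad.
Outer input = (K'⊕opad) ∥ inner = 39 5c 5c 5c ∥ 01 ad.
Outer hash (tag): sum = 57+92+92+92+1+173 = 507 → 01 fb.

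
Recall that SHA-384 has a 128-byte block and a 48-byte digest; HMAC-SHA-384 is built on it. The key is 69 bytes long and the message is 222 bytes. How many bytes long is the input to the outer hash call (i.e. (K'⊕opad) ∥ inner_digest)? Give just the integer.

176

Key is 69 ≤ 128 bytes, zero-padded: |K'| = 128.
Outer input = (K'⊕opad) ∥ H(inner) → 128 + 48 = 176 bytes.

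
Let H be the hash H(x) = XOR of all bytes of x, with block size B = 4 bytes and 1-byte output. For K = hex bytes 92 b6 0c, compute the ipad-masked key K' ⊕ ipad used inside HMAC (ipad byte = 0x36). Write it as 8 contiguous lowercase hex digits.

a4803a36

Key hex bytes 92 b6 0c is 3 bytes ≤ B = 4; zero-pad to 4 bytes: K' = 92 b6 0c 00.
XOR each byte with 0x36: 92⊕36=a4, b6⊕36=80, 0c⊕36=3a, 00⊕36=36.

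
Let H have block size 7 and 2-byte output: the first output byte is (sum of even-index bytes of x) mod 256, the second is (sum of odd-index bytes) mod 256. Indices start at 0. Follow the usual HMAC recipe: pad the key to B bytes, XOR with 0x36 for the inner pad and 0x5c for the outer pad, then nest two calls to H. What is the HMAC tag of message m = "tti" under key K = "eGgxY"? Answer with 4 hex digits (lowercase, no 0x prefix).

Key "eGgxY" = 65 47 67 78 59 is 5 bytes ≤ B = 7; zero-pad to 7 bytes: K' = 65 47 67 78 59 00 00.
K' ⊕ ipad = 53 71 51 4e 6f 36 36.  K' ⊕ opad = 39 1b 3b 24 05 5c 5c.
Inner input = (K'⊕ipad) ∥ m = 53 71 51 4e 6f 36 36 ∥ 74 74 69.
Inner hash: even-index sum = 445 mod 256 = 189; odd-index sum = 466 mod 256 = 210 → bd d2.
Outer input = (K'⊕opad) ∥ inner = 39 1b 3b 24 05 5c 5c ∥ bd d2.
Outer hash (tag): even-index sum = 423 mod 256 = 167; odd-index sum = 344 mod 256 = 88 → a7 58.

a758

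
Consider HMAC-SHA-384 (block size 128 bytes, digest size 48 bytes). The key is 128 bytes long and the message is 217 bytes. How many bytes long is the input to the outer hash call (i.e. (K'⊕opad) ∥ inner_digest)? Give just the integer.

Key is 128 ≤ 128 bytes, zero-padded: |K'| = 128.
Outer input = (K'⊕opad) ∥ H(inner) → 128 + 48 = 176 bytes.

176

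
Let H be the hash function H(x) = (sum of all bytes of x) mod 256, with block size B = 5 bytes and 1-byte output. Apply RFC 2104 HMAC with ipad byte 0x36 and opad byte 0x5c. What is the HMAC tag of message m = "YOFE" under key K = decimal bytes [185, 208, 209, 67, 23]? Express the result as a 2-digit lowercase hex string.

8d

Key decimal bytes [185, 208, 209, 67, 23] = b9 d0 d1 43 17 is exactly B = 5 bytes: K' = b9 d0 d1 43 17.
K' ⊕ ipad = 8f e6 e7 75 21.  K' ⊕ opad = e5 8c 8d 1f 4b.
Inner input = (K'⊕ipad) ∥ m = 8f e6 e7 75 21 ∥ 59 4f 46 45.
Inner hash: sum = 143+230+231+117+33+89+79+70+69 = 1061; mod 256 = 37 → 25.
Outer input = (K'⊕opad) ∥ inner = e5 8c 8d 1f 4b ∥ 25.
Outer hash (tag): sum = 229+140+141+31+75+37 = 653; mod 256 = 141 → 8d.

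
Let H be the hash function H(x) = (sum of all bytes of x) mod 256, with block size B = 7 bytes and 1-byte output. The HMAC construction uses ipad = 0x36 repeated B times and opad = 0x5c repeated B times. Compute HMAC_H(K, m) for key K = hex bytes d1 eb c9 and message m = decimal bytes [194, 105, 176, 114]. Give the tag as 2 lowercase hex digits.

Key hex bytes d1 eb c9 is 3 bytes ≤ B = 7; zero-pad to 7 bytes: K' = d1 eb c9 00 00 00 00.
K' ⊕ ipad = e7 dd ff 36 36 36 36.  K' ⊕ opad = 8d b7 95 5c 5c 5c 5c.
Inner input = (K'⊕ipad) ∥ m = e7 dd ff 36 36 36 36 ∥ c2 69 b0 72.
Inner hash: sum = 231+221+255+54+54+54+54+194+105+176+114 = 1512; mod 256 = 232 → e8.
Outer input = (K'⊕opad) ∥ inner = 8d b7 95 5c 5c 5c 5c ∥ e8.
Outer hash (tag): sum = 141+183+149+92+92+92+92+232 = 1073; mod 256 = 49 → 31.

31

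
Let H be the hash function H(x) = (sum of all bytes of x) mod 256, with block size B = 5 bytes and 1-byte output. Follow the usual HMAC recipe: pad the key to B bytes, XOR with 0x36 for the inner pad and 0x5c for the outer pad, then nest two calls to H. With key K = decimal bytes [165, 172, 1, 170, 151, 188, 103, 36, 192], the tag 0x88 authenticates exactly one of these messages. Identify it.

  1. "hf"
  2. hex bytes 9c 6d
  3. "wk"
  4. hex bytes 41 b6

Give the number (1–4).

1

Key decimal bytes [165, 172, 1, 170, 151, 188, 103, 36, 192] = a5 ac 01 aa 97 bc 67 24 c0 is 9 bytes > B = 5, so hash it first: H(key) = 9a, then zero-pad to 5 bytes: K' = 9a 00 00 00 00.
K' ⊕ ipad = ac 36 36 36 36; K' ⊕ opad = c6 5c 5c 5c 5c.
m1: inner = H(ac 36 36 36 36 68 66) = 52; tag = H(c6 5c 5c 5c 5c 52) = 88 ← matches
m2: inner = H(ac 36 36 36 36 9c 6d) = 8d; tag = H(c6 5c 5c 5c 5c 8d) = c3
m3: inner = H(ac 36 36 36 36 77 6b) = 66; tag = H(c6 5c 5c 5c 5c 66) = 9c
m4: inner = H(ac 36 36 36 36 41 b6) = 7b; tag = H(c6 5c 5c 5c 5c 7b) = b1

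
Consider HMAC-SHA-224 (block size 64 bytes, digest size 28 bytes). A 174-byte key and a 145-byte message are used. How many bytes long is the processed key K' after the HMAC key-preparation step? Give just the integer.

64

Key is 174 > 64 bytes, so it is hashed to 28 bytes then zero-padded to 64: |K'| = 64.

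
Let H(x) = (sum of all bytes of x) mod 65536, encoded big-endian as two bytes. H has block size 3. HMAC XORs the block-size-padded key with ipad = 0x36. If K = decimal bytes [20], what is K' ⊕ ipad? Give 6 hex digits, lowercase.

223636

Key decimal bytes [20] = 14 is 1 byte ≤ B = 3; zero-pad to 3 bytes: K' = 14 00 00.
XOR each byte with 0x36: 14⊕36=22, 00⊕36=36, 00⊕36=36.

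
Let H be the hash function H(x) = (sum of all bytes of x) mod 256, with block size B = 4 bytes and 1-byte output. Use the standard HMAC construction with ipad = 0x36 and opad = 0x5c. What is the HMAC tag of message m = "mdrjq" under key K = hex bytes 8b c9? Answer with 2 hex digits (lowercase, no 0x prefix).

Key hex bytes 8b c9 is 2 bytes ≤ B = 4; zero-pad to 4 bytes: K' = 8b c9 00 00.
K' ⊕ ipad = bd ff 36 36.  K' ⊕ opad = d7 95 5c 5c.
Inner input = (K'⊕ipad) ∥ m = bd ff 36 36 ∥ 6d 64 72 6a 71.
Inner hash: sum = 189+255+54+54+109+100+114+106+113 = 1094; mod 256 = 70 → 46.
Outer input = (K'⊕opad) ∥ inner = d7 95 5c 5c ∥ 46.
Outer hash (tag): sum = 215+149+92+92+70 = 618; mod 256 = 106 → 6a.

6a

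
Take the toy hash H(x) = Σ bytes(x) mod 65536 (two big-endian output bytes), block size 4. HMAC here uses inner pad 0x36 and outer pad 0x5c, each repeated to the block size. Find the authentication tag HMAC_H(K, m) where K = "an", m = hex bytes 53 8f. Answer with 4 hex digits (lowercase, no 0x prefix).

0225

Key "an" = 61 6e is 2 bytes ≤ B = 4; zero-pad to 4 bytes: K' = 61 6e 00 00.
K' ⊕ ipad = 57 58 36 36.  K' ⊕ opad = 3d 32 5c 5c.
Inner input = (K'⊕ipad) ∥ m = 57 58 36 36 ∥ 53 8f.
Inner hash: sum = 87+88+54+54+83+143 = 509 → 01 fd.
Outer input = (K'⊕opad) ∥ inner = 3d 32 5c 5c ∥ 01 fd.
Outer hash (tag): sum = 61+50+92+92+1+253 = 549 → 02 25.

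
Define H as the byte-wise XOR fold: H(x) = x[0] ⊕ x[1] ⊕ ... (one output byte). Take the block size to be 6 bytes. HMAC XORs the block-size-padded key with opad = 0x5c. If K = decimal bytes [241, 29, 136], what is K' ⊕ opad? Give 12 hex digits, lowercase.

Key decimal bytes [241, 29, 136] = f1 1d 88 is 3 bytes ≤ B = 6; zero-pad to 6 bytes: K' = f1 1d 88 00 00 00.
XOR each byte with 0x5c: f1⊕5c=ad, 1d⊕5c=41, 88⊕5c=d4, 00⊕5c=5c, 00⊕5c=5c, 00⊕5c=5c.

ad41d45c5c5c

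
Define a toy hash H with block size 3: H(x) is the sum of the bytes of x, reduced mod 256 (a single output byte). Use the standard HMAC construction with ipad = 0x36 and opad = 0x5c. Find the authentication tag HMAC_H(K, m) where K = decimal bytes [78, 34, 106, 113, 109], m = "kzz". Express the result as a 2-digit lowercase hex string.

Key decimal bytes [78, 34, 106, 113, 109] = 4e 22 6a 71 6d is 5 bytes > B = 3, so hash it first: H(key) = b8, then zero-pad to 3 bytes: K' = b8 00 00.
K' ⊕ ipad = 8e 36 36.  K' ⊕ opad = e4 5c 5c.
Inner input = (K'⊕ipad) ∥ m = 8e 36 36 ∥ 6b 7a 7a.
Inner hash: sum = 142+54+54+107+122+122 = 601; mod 256 = 89 → 59.
Outer input = (K'⊕opad) ∥ inner = e4 5c 5c ∥ 59.
Outer hash (tag): sum = 228+92+92+89 = 501; mod 256 = 245 → f5.

f5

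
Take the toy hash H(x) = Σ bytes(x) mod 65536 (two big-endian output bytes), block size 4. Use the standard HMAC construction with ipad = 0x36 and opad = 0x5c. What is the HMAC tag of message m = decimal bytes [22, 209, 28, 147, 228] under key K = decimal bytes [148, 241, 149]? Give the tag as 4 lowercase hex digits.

Key decimal bytes [148, 241, 149] = 94 f1 95 is 3 bytes ≤ B = 4; zero-pad to 4 bytes: K' = 94 f1 95 00.
K' ⊕ ipad = a2 c7 a3 36.  K' ⊕ opad = c8 ad c9 5c.
Inner input = (K'⊕ipad) ∥ m = a2 c7 a3 36 ∥ 16 d1 1c 93 e4.
Inner hash: sum = 162+199+163+54+22+209+28+147+228 = 1212 → 04 bc.
Outer input = (K'⊕opad) ∥ inner = c8 ad c9 5c ∥ 04 bc.
Outer hash (tag): sum = 200+173+201+92+4+188 = 858 → 03 5a.

035a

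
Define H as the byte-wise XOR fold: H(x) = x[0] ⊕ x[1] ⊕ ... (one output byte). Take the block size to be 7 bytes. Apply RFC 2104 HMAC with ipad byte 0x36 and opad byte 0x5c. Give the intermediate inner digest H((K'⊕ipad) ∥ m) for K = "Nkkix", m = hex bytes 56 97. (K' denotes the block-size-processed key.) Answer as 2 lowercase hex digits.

Key "Nkkix" = 4e 6b 6b 69 78 is 5 bytes ≤ B = 7; zero-pad to 7 bytes: K' = 4e 6b 6b 69 78 00 00.
K' ⊕ ipad = 78 5d 5d 5f 4e 36 36.
Inner input = 78 5d 5d 5f 4e 36 36 ∥ 56 97.
Inner hash: XOR 78⊕5d⊕5d⊕5f⊕4e⊕36⊕36⊕56⊕97 = a8.

a8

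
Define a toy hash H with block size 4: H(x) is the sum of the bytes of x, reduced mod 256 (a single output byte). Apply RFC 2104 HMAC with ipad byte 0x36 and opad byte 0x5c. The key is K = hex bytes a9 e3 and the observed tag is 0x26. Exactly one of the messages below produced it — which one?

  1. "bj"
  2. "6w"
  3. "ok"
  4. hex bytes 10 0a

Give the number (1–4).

Key hex bytes a9 e3 is 2 bytes ≤ B = 4; zero-pad to 4 bytes: K' = a9 e3 00 00.
K' ⊕ ipad = 9f d5 36 36; K' ⊕ opad = f5 bf 5c 5c.
m1: inner = H(9f d5 36 36 62 6a) = ac; tag = H(f5 bf 5c 5c ac) = 18
m2: inner = H(9f d5 36 36 36 77) = 8d; tag = H(f5 bf 5c 5c 8d) = f9
m3: inner = H(9f d5 36 36 6f 6b) = ba; tag = H(f5 bf 5c 5c ba) = 26 ← matches
m4: inner = H(9f d5 36 36 10 0a) = fa; tag = H(f5 bf 5c 5c fa) = 66

3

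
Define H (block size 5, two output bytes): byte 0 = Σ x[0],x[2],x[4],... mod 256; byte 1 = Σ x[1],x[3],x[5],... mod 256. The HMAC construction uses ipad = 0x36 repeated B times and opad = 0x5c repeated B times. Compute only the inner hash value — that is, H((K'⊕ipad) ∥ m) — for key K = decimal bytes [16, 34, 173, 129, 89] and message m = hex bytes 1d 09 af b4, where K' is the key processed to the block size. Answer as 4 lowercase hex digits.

Key decimal bytes [16, 34, 173, 129, 89] = 10 22 ad 81 59 is exactly B = 5 bytes: K' = 10 22 ad 81 59.
K' ⊕ ipad = 26 14 9b b7 6f.
Inner input = 26 14 9b b7 6f ∥ 1d 09 af b4.
Inner hash: even-index sum = 493 mod 256 = 237; odd-index sum = 407 mod 256 = 151 → ed 97.

ed97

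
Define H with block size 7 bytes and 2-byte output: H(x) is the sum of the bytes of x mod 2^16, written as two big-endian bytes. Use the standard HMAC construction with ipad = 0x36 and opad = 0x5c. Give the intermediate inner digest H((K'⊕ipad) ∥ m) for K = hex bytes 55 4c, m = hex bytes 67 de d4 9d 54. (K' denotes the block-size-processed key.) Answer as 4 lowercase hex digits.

Key hex bytes 55 4c is 2 bytes ≤ B = 7; zero-pad to 7 bytes: K' = 55 4c 00 00 00 00 00.
K' ⊕ ipad = 63 7a 36 36 36 36 36.
Inner input = 63 7a 36 36 36 36 36 ∥ 67 de d4 9d 54.
Inner hash: sum = 99+122+54+54+54+54+54+103+222+212+157+84 = 1269 → 04 f5.

04f5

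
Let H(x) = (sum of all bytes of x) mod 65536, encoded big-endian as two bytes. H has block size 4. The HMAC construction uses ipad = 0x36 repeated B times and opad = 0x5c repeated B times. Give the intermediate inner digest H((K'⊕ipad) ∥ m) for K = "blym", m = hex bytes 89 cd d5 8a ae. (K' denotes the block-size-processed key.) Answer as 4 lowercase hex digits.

04bb

Key "blym" = 62 6c 79 6d is exactly B = 4 bytes: K' = 62 6c 79 6d.
K' ⊕ ipad = 54 5a 4f 5b.
Inner input = 54 5a 4f 5b ∥ 89 cd d5 8a ae.
Inner hash: sum = 84+90+79+91+137+205+213+138+174 = 1211 → 04 bb.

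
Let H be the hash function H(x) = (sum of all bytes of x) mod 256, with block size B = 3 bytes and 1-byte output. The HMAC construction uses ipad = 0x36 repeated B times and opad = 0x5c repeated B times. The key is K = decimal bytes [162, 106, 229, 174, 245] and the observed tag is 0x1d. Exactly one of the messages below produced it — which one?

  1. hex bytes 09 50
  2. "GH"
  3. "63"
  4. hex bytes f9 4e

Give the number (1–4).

Key decimal bytes [162, 106, 229, 174, 245] = a2 6a e5 ae f5 is 5 bytes > B = 3, so hash it first: H(key) = 94, then zero-pad to 3 bytes: K' = 94 00 00.
K' ⊕ ipad = a2 36 36; K' ⊕ opad = c8 5c 5c.
m1: inner = H(a2 36 36 09 50) = 67; tag = H(c8 5c 5c 67) = e7
m2: inner = H(a2 36 36 47 48) = 9d; tag = H(c8 5c 5c 9d) = 1d ← matches
m3: inner = H(a2 36 36 36 33) = 77; tag = H(c8 5c 5c 77) = f7
m4: inner = H(a2 36 36 f9 4e) = 55; tag = H(c8 5c 5c 55) = d5

2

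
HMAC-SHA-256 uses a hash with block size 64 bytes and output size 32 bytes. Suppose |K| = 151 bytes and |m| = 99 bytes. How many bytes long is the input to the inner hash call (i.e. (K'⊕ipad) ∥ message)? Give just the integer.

Key is 151 > 64 bytes, so it is hashed to 32 bytes then zero-padded to 64: |K'| = 64.
Inner input = (K'⊕ipad) ∥ m → 64 + 99 = 163 bytes.

163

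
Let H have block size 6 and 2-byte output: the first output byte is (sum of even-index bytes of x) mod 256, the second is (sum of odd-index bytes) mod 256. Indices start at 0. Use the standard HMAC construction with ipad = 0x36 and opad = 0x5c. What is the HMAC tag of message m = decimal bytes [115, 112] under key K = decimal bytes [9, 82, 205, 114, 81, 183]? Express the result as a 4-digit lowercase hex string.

Key decimal bytes [9, 82, 205, 114, 81, 183] = 09 52 cd 72 51 b7 is exactly B = 6 bytes: K' = 09 52 cd 72 51 b7.
K' ⊕ ipad = 3f 64 fb 44 67 81.  K' ⊕ opad = 55 0e 91 2e 0d eb.
Inner input = (K'⊕ipad) ∥ m = 3f 64 fb 44 67 81 ∥ 73 70.
Inner hash: even-index sum = 532 mod 256 = 20; odd-index sum = 409 mod 256 = 153 → 14 99.
Outer input = (K'⊕opad) ∥ inner = 55 0e 91 2e 0d eb ∥ 14 99.
Outer hash (tag): even-index sum = 263 mod 256 = 7; odd-index sum = 448 mod 256 = 192 → 07 c0.

07c0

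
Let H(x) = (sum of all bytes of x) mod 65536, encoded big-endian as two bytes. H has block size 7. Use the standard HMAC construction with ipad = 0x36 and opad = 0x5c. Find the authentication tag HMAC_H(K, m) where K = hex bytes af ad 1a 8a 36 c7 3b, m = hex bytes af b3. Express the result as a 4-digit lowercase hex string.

04ec

Key hex bytes af ad 1a 8a 36 c7 3b is exactly B = 7 bytes: K' = af ad 1a 8a 36 c7 3b.
K' ⊕ ipad = 99 9b 2c bc 00 f1 0d.  K' ⊕ opad = f3 f1 46 d6 6a 9b 67.
Inner input = (K'⊕ipad) ∥ m = 99 9b 2c bc 00 f1 0d ∥ af b3.
Inner hash: sum = 153+155+44+188+0+241+13+175+179 = 1148 → 04 7c.
Outer input = (K'⊕opad) ∥ inner = f3 f1 46 d6 6a 9b 67 ∥ 04 7c.
Outer hash (tag): sum = 243+241+70+214+106+155+103+4+124 = 1260 → 04 ec.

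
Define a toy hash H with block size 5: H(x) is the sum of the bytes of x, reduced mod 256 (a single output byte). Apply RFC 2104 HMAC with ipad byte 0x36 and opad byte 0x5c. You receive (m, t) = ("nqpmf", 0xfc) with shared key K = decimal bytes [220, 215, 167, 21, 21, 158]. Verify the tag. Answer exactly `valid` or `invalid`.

valid

Key decimal bytes [220, 215, 167, 21, 21, 158] = dc d7 a7 15 15 9e is 6 bytes > B = 5, so hash it first: H(key) = 22, then zero-pad to 5 bytes: K' = 22 00 00 00 00.
K' ⊕ ipad = 14 36 36 36 36; K' ⊕ opad = 7e 5c 5c 5c 5c.
Inner hash: sum = 20+54+54+54+54+110+113+112+109+102 = 782; mod 256 = 14 → 0e.
Outer hash (recomputed tag): sum = 126+92+92+92+92+14 = 508; mod 256 = 252 → fc.
Recomputed tag = fc; claimed = fc → match.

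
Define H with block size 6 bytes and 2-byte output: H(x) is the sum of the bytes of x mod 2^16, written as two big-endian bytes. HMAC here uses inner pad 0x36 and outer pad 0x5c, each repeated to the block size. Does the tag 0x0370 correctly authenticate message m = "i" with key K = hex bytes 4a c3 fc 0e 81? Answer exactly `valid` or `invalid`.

Key hex bytes 4a c3 fc 0e 81 is 5 bytes ≤ B = 6; zero-pad to 6 bytes: K' = 4a c3 fc 0e 81 00.
K' ⊕ ipad = 7c f5 ca 38 b7 36; K' ⊕ opad = 16 9f a0 52 dd 5c.
Inner hash: sum = 124+245+202+56+183+54+105 = 969 → 03 c9.
Outer hash (recomputed tag): sum = 22+159+160+82+221+92+3+201 = 940 → 03 ac.
Recomputed tag = 03ac; claimed = 0370 → mismatch.

invalid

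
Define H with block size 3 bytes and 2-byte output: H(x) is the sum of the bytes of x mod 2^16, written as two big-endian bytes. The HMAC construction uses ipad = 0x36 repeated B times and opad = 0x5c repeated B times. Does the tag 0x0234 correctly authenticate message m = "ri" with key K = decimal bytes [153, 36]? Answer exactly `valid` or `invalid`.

Key decimal bytes [153, 36] = 99 24 is 2 bytes ≤ B = 3; zero-pad to 3 bytes: K' = 99 24 00.
K' ⊕ ipad = af 12 36; K' ⊕ opad = c5 78 5c.
Inner hash: sum = 175+18+54+114+105 = 466 → 01 d2.
Outer hash (recomputed tag): sum = 197+120+92+1+210 = 620 → 02 6c.
Recomputed tag = 026c; claimed = 0234 → mismatch.

invalid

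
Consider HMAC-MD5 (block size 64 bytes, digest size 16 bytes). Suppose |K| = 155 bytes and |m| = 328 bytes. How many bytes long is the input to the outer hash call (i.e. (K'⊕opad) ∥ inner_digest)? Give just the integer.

80

Key is 155 > 64 bytes, so it is hashed to 16 bytes then zero-padded to 64: |K'| = 64.
Outer input = (K'⊕opad) ∥ H(inner) → 64 + 16 = 80 bytes.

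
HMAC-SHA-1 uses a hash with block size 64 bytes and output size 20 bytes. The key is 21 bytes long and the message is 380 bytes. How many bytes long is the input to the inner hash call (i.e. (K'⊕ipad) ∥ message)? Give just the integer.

Key is 21 ≤ 64 bytes, zero-padded: |K'| = 64.
Inner input = (K'⊕ipad) ∥ m → 64 + 380 = 444 bytes.

444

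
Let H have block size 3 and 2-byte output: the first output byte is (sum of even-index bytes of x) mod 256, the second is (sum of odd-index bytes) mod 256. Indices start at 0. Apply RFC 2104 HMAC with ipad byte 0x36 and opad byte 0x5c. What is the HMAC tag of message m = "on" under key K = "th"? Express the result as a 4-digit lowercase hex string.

511a

Key "th" = 74 68 is 2 bytes ≤ B = 3; zero-pad to 3 bytes: K' = 74 68 00.
K' ⊕ ipad = 42 5e 36.  K' ⊕ opad = 28 34 5c.
Inner input = (K'⊕ipad) ∥ m = 42 5e 36 ∥ 6f 6e.
Inner hash: even-index sum = 230 mod 256 = 230; odd-index sum = 205 mod 256 = 205 → e6 cd.
Outer input = (K'⊕opad) ∥ inner = 28 34 5c ∥ e6 cd.
Outer hash (tag): even-index sum = 337 mod 256 = 81; odd-index sum = 282 mod 256 = 26 → 51 1a.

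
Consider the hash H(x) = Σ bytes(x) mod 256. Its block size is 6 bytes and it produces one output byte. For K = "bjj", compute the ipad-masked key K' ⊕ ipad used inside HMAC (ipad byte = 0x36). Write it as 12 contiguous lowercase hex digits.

545c5c363636

Key "bjj" = 62 6a 6a is 3 bytes ≤ B = 6; zero-pad to 6 bytes: K' = 62 6a 6a 00 00 00.
XOR each byte with 0x36: 62⊕36=54, 6a⊕36=5c, 6a⊕36=5c, 00⊕36=36, 00⊕36=36, 00⊕36=36.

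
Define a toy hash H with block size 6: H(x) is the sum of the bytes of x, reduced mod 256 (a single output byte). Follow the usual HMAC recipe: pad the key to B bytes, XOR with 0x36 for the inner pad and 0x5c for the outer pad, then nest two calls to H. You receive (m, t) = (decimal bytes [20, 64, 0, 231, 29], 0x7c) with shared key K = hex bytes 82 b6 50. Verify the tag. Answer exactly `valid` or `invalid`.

Key hex bytes 82 b6 50 is 3 bytes ≤ B = 6; zero-pad to 6 bytes: K' = 82 b6 50 00 00 00.
K' ⊕ ipad = b4 80 66 36 36 36; K' ⊕ opad = de ea 0c 5c 5c 5c.
Inner hash: sum = 180+128+102+54+54+54+20+64+0+231+29 = 916; mod 256 = 148 → 94.
Outer hash (recomputed tag): sum = 222+234+12+92+92+92+148 = 892; mod 256 = 124 → 7c.
Recomputed tag = 7c; claimed = 7c → match.

valid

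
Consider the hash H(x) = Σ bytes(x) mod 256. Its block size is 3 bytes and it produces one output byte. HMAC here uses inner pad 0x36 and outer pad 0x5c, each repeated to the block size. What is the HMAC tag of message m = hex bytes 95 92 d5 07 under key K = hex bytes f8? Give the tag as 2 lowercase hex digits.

99

Key hex bytes f8 is 1 byte ≤ B = 3; zero-pad to 3 bytes: K' = f8 00 00.
K' ⊕ ipad = ce 36 36.  K' ⊕ opad = a4 5c 5c.
Inner input = (K'⊕ipad) ∥ m = ce 36 36 ∥ 95 92 d5 07.
Inner hash: sum = 206+54+54+149+146+213+7 = 829; mod 256 = 61 → 3d.
Outer input = (K'⊕opad) ∥ inner = a4 5c 5c ∥ 3d.
Outer hash (tag): sum = 164+92+92+61 = 409; mod 256 = 153 → 99.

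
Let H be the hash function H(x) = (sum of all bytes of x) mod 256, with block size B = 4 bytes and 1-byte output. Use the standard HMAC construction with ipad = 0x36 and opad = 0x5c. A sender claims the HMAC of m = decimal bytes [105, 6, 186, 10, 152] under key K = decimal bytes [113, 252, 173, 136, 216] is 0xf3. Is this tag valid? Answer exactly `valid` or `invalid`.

valid

Key decimal bytes [113, 252, 173, 136, 216] = 71 fc ad 88 d8 is 5 bytes > B = 4, so hash it first: H(key) = 7a, then zero-pad to 4 bytes: K' = 7a 00 00 00.
K' ⊕ ipad = 4c 36 36 36; K' ⊕ opad = 26 5c 5c 5c.
Inner hash: sum = 76+54+54+54+105+6+186+10+152 = 697; mod 256 = 185 → b9.
Outer hash (recomputed tag): sum = 38+92+92+92+185 = 499; mod 256 = 243 → f3.
Recomputed tag = f3; claimed = f3 → match.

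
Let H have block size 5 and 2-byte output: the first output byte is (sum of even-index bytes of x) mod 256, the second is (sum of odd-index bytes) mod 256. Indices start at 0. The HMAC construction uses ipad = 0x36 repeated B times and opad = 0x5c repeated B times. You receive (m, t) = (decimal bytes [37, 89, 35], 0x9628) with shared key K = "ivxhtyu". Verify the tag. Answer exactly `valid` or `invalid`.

Key "ivxhtyu" = 69 76 78 68 74 79 75 is 7 bytes > B = 5, so hash it first: H(key) = ca 57, then zero-pad to 5 bytes: K' = ca 57 00 00 00.
K' ⊕ ipad = fc 61 36 36 36; K' ⊕ opad = 96 0b 5c 5c 5c.
Inner hash: even-index sum = 449 mod 256 = 193; odd-index sum = 223 mod 256 = 223 → c1 df.
Outer hash (recomputed tag): even-index sum = 557 mod 256 = 45; odd-index sum = 296 mod 256 = 40 → 2d 28.
Recomputed tag = 2d28; claimed = 9628 → mismatch.

invalid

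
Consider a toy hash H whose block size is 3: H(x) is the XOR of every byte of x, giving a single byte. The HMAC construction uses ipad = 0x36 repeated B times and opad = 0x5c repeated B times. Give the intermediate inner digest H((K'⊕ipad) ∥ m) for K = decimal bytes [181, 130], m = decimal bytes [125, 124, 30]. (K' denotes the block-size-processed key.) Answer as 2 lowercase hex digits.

1e

Key decimal bytes [181, 130] = b5 82 is 2 bytes ≤ B = 3; zero-pad to 3 bytes: K' = b5 82 00.
K' ⊕ ipad = 83 b4 36.
Inner input = 83 b4 36 ∥ 7d 7c 1e.
Inner hash: XOR 83⊕b4⊕36⊕7d⊕7c⊕1e = 1e.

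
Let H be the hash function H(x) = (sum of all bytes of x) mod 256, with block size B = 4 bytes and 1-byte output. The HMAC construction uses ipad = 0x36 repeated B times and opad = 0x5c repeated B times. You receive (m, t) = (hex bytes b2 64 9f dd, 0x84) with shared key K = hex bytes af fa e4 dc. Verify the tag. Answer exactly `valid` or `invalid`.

valid

Key hex bytes af fa e4 dc is exactly B = 4 bytes: K' = af fa e4 dc.
K' ⊕ ipad = 99 cc d2 ea; K' ⊕ opad = f3 a6 b8 80.
Inner hash: sum = 153+204+210+234+178+100+159+221 = 1459; mod 256 = 179 → b3.
Outer hash (recomputed tag): sum = 243+166+184+128+179 = 900; mod 256 = 132 → 84.
Recomputed tag = 84; claimed = 84 → match.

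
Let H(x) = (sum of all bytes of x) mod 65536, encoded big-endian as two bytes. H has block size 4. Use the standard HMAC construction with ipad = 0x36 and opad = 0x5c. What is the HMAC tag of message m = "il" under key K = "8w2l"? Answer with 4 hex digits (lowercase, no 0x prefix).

01b0

Key "8w2l" = 38 77 32 6c is exactly B = 4 bytes: K' = 38 77 32 6c.
K' ⊕ ipad = 0e 41 04 5a.  K' ⊕ opad = 64 2b 6e 30.
Inner input = (K'⊕ipad) ∥ m = 0e 41 04 5a ∥ 69 6c.
Inner hash: sum = 14+65+4+90+105+108 = 386 → 01 82.
Outer input = (K'⊕opad) ∥ inner = 64 2b 6e 30 ∥ 01 82.
Outer hash (tag): sum = 100+43+110+48+1+130 = 432 → 01 b0.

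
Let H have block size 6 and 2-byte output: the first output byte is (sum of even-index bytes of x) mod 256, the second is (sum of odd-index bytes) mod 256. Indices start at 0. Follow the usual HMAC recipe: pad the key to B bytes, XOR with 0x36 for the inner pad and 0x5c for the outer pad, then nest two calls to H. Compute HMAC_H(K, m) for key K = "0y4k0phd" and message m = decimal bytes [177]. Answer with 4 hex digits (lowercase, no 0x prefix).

Key "0y4k0phd" = 30 79 34 6b 30 70 68 64 is 8 bytes > B = 6, so hash it first: H(key) = fc b8, then zero-pad to 6 bytes: K' = fc b8 00 00 00 00.
K' ⊕ ipad = ca 8e 36 36 36 36.  K' ⊕ opad = a0 e4 5c 5c 5c 5c.
Inner input = (K'⊕ipad) ∥ m = ca 8e 36 36 36 36 ∥ b1.
Inner hash: even-index sum = 487 mod 256 = 231; odd-index sum = 250 mod 256 = 250 → e7 fa.
Outer input = (K'⊕opad) ∥ inner = a0 e4 5c 5c 5c 5c ∥ e7 fa.
Outer hash (tag): even-index sum = 575 mod 256 = 63; odd-index sum = 662 mod 256 = 150 → 3f 96.

3f96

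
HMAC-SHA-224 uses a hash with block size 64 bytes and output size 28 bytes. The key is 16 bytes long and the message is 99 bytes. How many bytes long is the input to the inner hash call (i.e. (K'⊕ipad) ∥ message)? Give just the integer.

163

Key is 16 ≤ 64 bytes, zero-padded: |K'| = 64.
Inner input = (K'⊕ipad) ∥ m → 64 + 99 = 163 bytes.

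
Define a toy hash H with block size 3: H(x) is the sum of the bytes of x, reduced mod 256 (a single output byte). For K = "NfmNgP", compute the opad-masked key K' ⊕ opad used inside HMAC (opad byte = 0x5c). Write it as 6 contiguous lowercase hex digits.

Key "NfmNgP" = 4e 66 6d 4e 67 50 is 6 bytes > B = 3, so hash it first: H(key) = 26, then zero-pad to 3 bytes: K' = 26 00 00.
XOR each byte with 0x5c: 26⊕5c=7a, 00⊕5c=5c, 00⊕5c=5c.

7a5c5c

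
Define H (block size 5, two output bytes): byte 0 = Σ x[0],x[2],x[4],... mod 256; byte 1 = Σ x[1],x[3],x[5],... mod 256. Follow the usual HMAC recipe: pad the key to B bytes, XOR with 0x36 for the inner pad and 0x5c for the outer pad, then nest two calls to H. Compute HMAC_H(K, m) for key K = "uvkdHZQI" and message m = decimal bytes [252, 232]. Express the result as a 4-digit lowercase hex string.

5a20

Key "uvkdHZQI" = 75 76 6b 64 48 5a 51 49 is 8 bytes > B = 5, so hash it first: H(key) = 79 7d, then zero-pad to 5 bytes: K' = 79 7d 00 00 00.
K' ⊕ ipad = 4f 4b 36 36 36.  K' ⊕ opad = 25 21 5c 5c 5c.
Inner input = (K'⊕ipad) ∥ m = 4f 4b 36 36 36 ∥ fc e8.
Inner hash: even-index sum = 419 mod 256 = 163; odd-index sum = 381 mod 256 = 125 → a3 7d.
Outer input = (K'⊕opad) ∥ inner = 25 21 5c 5c 5c ∥ a3 7d.
Outer hash (tag): even-index sum = 346 mod 256 = 90; odd-index sum = 288 mod 256 = 32 → 5a 20.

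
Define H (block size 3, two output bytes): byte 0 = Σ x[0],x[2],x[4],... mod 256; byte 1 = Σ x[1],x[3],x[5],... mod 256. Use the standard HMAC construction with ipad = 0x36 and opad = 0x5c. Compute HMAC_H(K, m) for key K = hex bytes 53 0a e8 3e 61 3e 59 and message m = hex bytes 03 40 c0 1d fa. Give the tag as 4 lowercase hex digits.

7230

Key hex bytes 53 0a e8 3e 61 3e 59 is 7 bytes > B = 3, so hash it first: H(key) = f5 86, then zero-pad to 3 bytes: K' = f5 86 00.
K' ⊕ ipad = c3 b0 36.  K' ⊕ opad = a9 da 5c.
Inner input = (K'⊕ipad) ∥ m = c3 b0 36 ∥ 03 40 c0 1d fa.
Inner hash: even-index sum = 342 mod 256 = 86; odd-index sum = 621 mod 256 = 109 → 56 6d.
Outer input = (K'⊕opad) ∥ inner = a9 da 5c ∥ 56 6d.
Outer hash (tag): even-index sum = 370 mod 256 = 114; odd-index sum = 304 mod 256 = 48 → 72 30.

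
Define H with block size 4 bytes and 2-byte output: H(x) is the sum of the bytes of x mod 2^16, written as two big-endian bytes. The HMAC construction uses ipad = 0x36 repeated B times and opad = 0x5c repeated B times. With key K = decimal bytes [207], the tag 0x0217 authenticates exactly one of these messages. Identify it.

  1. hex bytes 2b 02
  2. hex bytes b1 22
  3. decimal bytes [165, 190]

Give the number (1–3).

2

Key decimal bytes [207] = cf is 1 byte ≤ B = 4; zero-pad to 4 bytes: K' = cf 00 00 00.
K' ⊕ ipad = f9 36 36 36; K' ⊕ opad = 93 5c 5c 5c.
m1: inner = H(f9 36 36 36 2b 02) = 01 c8; tag = H(93 5c 5c 5c 01 c8) = 0270
m2: inner = H(f9 36 36 36 b1 22) = 02 6e; tag = H(93 5c 5c 5c 02 6e) = 0217 ← matches
m3: inner = H(f9 36 36 36 a5 be) = 02 fe; tag = H(93 5c 5c 5c 02 fe) = 02a7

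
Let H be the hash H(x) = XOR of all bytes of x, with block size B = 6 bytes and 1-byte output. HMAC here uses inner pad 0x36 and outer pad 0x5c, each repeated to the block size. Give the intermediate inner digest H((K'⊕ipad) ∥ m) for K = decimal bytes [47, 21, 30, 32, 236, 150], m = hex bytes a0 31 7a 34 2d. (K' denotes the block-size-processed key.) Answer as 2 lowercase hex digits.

8c

Key decimal bytes [47, 21, 30, 32, 236, 150] = 2f 15 1e 20 ec 96 is exactly B = 6 bytes: K' = 2f 15 1e 20 ec 96.
K' ⊕ ipad = 19 23 28 16 da a0.
Inner input = 19 23 28 16 da a0 ∥ a0 31 7a 34 2d.
Inner hash: XOR 19⊕23⊕28⊕16⊕da⊕a0⊕a0⊕31⊕7a⊕34⊕2d = 8c.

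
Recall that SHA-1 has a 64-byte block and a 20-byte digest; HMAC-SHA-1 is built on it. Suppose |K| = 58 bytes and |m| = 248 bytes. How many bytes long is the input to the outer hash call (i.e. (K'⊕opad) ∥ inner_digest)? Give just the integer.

84

Key is 58 ≤ 64 bytes, zero-padded: |K'| = 64.
Outer input = (K'⊕opad) ∥ H(inner) → 64 + 20 = 84 bytes.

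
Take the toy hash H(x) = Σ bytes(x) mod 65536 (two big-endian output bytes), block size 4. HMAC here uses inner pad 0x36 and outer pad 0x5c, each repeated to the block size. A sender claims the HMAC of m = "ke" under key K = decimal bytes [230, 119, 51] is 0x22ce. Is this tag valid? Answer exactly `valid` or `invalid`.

Key decimal bytes [230, 119, 51] = e6 77 33 is 3 bytes ≤ B = 4; zero-pad to 4 bytes: K' = e6 77 33 00.
K' ⊕ ipad = d0 41 05 36; K' ⊕ opad = ba 2b 6f 5c.
Inner hash: sum = 208+65+5+54+107+101 = 540 → 02 1c.
Outer hash (recomputed tag): sum = 186+43+111+92+2+28 = 462 → 01 ce.
Recomputed tag = 01ce; claimed = 22ce → mismatch.

invalid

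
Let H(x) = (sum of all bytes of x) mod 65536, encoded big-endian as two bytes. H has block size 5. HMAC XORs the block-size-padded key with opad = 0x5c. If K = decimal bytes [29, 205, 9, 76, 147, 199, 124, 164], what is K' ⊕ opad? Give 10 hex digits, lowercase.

5fe55c5c5c

Key decimal bytes [29, 205, 9, 76, 147, 199, 124, 164] = 1d cd 09 4c 93 c7 7c a4 is 8 bytes > B = 5, so hash it first: H(key) = 03 b9, then zero-pad to 5 bytes: K' = 03 b9 00 00 00.
XOR each byte with 0x5c: 03⊕5c=5f, b9⊕5c=e5, 00⊕5c=5c, 00⊕5c=5c, 00⊕5c=5c.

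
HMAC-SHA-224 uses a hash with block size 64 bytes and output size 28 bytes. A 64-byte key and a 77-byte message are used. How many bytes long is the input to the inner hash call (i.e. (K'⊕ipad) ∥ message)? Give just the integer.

Key is 64 ≤ 64 bytes, zero-padded: |K'| = 64.
Inner input = (K'⊕ipad) ∥ m → 64 + 77 = 141 bytes.

141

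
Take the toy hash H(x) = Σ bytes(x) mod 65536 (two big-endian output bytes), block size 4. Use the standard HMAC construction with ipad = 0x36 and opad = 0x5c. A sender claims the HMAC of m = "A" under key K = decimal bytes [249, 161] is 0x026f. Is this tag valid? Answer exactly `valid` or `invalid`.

Key decimal bytes [249, 161] = f9 a1 is 2 bytes ≤ B = 4; zero-pad to 4 bytes: K' = f9 a1 00 00.
K' ⊕ ipad = cf 97 36 36; K' ⊕ opad = a5 fd 5c 5c.
Inner hash: sum = 207+151+54+54+65 = 531 → 02 13.
Outer hash (recomputed tag): sum = 165+253+92+92+2+19 = 623 → 02 6f.
Recomputed tag = 026f; claimed = 026f → match.

valid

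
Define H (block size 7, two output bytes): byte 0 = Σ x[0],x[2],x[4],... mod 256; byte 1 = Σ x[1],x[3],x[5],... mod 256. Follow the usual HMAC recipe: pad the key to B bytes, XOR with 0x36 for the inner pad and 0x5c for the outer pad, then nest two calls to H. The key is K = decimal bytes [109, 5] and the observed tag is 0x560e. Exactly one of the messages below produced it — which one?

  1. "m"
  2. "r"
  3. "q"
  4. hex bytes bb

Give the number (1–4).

Key decimal bytes [109, 5] = 6d 05 is 2 bytes ≤ B = 7; zero-pad to 7 bytes: K' = 6d 05 00 00 00 00 00.
K' ⊕ ipad = 5b 33 36 36 36 36 36; K' ⊕ opad = 31 59 5c 5c 5c 5c 5c.
m1: inner = H(5b 33 36 36 36 36 36 6d) = fd 0c; tag = H(31 59 5c 5c 5c 5c 5c fd 0c) = 510e
m2: inner = H(5b 33 36 36 36 36 36 72) = fd 11; tag = H(31 59 5c 5c 5c 5c 5c fd 11) = 560e ← matches
m3: inner = H(5b 33 36 36 36 36 36 71) = fd 10; tag = H(31 59 5c 5c 5c 5c 5c fd 10) = 550e
m4: inner = H(5b 33 36 36 36 36 36 bb) = fd 5a; tag = H(31 59 5c 5c 5c 5c 5c fd 5a) = 9f0e

2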